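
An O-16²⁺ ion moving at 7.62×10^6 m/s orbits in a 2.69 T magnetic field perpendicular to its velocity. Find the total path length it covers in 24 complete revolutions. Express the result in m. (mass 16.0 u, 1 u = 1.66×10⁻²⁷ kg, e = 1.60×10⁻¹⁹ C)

L ≈ 35.5 m

r = mv/(qB) = 0.235 m, so one revolution covers 2πr = 1.48 m.
In 24 revolutions: L = 24·2πr = 35.5 m.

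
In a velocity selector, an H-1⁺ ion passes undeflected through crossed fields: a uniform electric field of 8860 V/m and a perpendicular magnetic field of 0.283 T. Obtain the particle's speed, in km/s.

For zero net force, qE = qvB, so v = E/B.
v = (8860) / (0.283) = 3.13×10^4 m/s.

v ≈ 31.3 km/s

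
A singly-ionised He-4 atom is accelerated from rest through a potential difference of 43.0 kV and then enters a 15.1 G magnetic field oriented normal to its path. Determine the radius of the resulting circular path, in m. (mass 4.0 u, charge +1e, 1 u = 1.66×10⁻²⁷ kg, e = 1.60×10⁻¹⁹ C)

The kinetic energy gained is K = qV = (1×1.60×10^-19)(4.30×10^4) = 6.88×10^-15 J.
v = √(2K/m) = 1.44×10^6 m/s.
r = mv/(qB) = (6.64×10^-27)(1.44×10^6) / [(1×1.60×10^-19)(1.51×10^-3)] = 39.6 m.

r ≈ 39.6 m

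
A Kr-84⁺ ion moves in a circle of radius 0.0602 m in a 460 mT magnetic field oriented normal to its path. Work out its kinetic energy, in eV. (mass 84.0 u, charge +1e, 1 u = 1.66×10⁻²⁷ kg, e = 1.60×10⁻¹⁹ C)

v = qBr/m = (1×1.60×10^-19)(0.460)(0.0602) / (1.39×10^-25) = 3.18×10^4 m/s.
K = ½mv² = 0.5·(1.39×10^-25)·(3.18×10^4)² = 7.04×10^-17 J = 440 eV.

K ≈ 440 eV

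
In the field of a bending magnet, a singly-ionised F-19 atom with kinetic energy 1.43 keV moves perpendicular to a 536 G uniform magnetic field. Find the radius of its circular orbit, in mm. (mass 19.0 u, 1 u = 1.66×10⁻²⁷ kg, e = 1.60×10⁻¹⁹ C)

Convert the energy: K = 1.43 keV = 2.29×10^-16 J.
v = √(2K/m) = √(2·2.29×10^-16/3.15×10^-26) = 1.20×10^5 m/s.
r = mv/(qB) = (3.15×10^-26)(1.20×10^5) / [(1×1.60×10^-19)(0.0536)] = 0.443 m.

r ≈ 443 mm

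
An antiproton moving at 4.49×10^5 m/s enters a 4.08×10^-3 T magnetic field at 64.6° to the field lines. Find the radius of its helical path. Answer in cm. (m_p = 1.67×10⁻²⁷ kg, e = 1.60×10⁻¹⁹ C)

Only the perpendicular component v⊥ = v sin64.6° = 4.06×10^5 m/s is bent by the field.
r = m v⊥ /(qB) = (1.67×10^-27)(4.06×10^5) / [(1×1.60×10^-19)(4.08×10^-3)] = 1.04 m.

r ≈ 104 cm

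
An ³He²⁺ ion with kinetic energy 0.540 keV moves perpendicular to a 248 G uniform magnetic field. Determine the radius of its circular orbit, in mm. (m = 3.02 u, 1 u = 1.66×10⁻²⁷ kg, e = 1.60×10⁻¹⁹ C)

Convert the energy: K = 0.540 keV = 8.64×10^-17 J.
v = √(2K/m) = √(2·8.64×10^-17/5.01×10^-27) = 1.86×10^5 m/s.
r = mv/(qB) = (5.01×10^-27)(1.86×10^5) / [(2×1.60×10^-19)(0.0248)] = 0.117 m.

r ≈ 117 mm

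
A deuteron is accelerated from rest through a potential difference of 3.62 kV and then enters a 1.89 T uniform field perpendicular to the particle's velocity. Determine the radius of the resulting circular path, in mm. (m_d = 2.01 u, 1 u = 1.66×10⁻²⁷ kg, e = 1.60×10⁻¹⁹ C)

r ≈ 6.50 mm

The kinetic energy gained is K = qV = (1×1.60×10^-19)(3620) = 5.79×10^-16 J.
v = √(2K/m) = 5.89×10^5 m/s.
r = mv/(qB) = (3.34×10^-27)(5.89×10^5) / [(1×1.60×10^-19)(1.89)] = 6.50×10^-3 m.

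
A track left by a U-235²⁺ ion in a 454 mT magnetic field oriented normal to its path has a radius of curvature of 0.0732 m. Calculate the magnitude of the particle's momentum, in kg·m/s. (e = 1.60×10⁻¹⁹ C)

Since qvB = mv²/r, the momentum p = mv = qBr.
p = (2×1.60×10^-19)(0.454)(0.0732) = 1.06×10^-20 kg·m/s.

p ≈ 1.06×10^-20 kg·m/s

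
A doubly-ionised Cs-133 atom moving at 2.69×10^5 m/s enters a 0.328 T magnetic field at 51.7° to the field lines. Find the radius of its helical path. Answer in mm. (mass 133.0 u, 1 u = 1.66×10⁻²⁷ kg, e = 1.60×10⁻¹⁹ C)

r ≈ 444 mm

Only the perpendicular component v⊥ = v sin51.7° = 2.11×10^5 m/s is bent by the field.
r = m v⊥ /(qB) = (2.21×10^-25)(2.11×10^5) / [(2×1.60×10^-19)(0.328)] = 0.444 m.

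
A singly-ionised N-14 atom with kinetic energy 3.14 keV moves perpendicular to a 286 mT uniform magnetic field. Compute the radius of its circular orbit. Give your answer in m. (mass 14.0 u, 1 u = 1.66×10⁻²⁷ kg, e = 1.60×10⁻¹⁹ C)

Convert the energy: K = 3.14 keV = 5.02×10^-16 J.
v = √(2K/m) = √(2·5.02×10^-16/2.32×10^-26) = 2.08×10^5 m/s.
r = mv/(qB) = (2.32×10^-26)(2.08×10^5) / [(1×1.60×10^-19)(0.286)] = 0.106 m.

r ≈ 0.106 m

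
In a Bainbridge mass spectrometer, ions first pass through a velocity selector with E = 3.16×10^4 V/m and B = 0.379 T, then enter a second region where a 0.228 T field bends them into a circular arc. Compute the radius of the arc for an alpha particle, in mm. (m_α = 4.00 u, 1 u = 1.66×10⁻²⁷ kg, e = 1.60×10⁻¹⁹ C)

The selector passes v = E/B = 3.16×10^4/0.379 = 8.34×10^4 m/s.
In the deflection region, r = mv/(qB₂) = (6.64×10^-27)(8.34×10^4) / [(2×1.60×10^-19)(0.228)] = 7.59×10^-3 m.

r ≈ 7.59 mm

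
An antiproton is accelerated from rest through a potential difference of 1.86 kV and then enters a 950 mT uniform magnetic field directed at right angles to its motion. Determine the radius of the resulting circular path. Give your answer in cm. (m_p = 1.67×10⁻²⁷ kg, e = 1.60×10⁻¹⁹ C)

The kinetic energy gained is K = qV = (1×1.60×10^-19)(1860) = 2.98×10^-16 J.
v = √(2K/m) = 5.97×10^5 m/s.
r = mv/(qB) = (1.67×10^-27)(5.97×10^5) / [(1×1.60×10^-19)(0.950)] = 6.56×10^-3 m.

r ≈ 0.656 cm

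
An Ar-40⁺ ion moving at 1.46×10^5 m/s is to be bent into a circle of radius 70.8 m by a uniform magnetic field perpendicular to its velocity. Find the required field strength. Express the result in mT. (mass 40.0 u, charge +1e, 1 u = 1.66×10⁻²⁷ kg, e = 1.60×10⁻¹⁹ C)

B ≈ 0.856 mT

qvB = mv²/r gives B = mv/(qr).
B = (6.64×10^-26)(1.46×10^5) / [(1×1.60×10^-19)(70.8)] = 8.56×10^-4 T.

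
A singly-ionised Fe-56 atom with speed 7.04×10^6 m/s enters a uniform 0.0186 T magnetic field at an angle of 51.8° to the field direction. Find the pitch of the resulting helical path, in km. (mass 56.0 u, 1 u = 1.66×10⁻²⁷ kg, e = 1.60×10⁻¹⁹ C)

The velocity component along B is v∥ = v cos51.8° = 4.35×10^6 m/s.
The cyclotron period T = 2πm/(qB) = 1.96×10^-4 s is set by m, q, B alone.
Pitch = v∥·T = (4.35×10^6)(1.96×10^-4) = 854 m.

pitch ≈ 0.854 km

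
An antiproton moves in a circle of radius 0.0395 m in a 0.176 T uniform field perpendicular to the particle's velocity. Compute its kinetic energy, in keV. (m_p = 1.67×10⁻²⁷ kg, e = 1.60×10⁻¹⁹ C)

v = qBr/m = (1×1.60×10^-19)(0.176)(0.0395) / (1.67×10^-27) = 6.66×10^5 m/s.
K = ½mv² = 0.5·(1.67×10^-27)·(6.66×10^5)² = 3.70×10^-16 J = 2.32 keV.

K ≈ 2.32 keV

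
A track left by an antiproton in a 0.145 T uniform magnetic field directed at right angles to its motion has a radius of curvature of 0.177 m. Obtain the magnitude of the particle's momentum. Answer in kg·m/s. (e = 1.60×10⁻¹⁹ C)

p ≈ 4.11×10^-21 kg·m/s

Since qvB = mv²/r, the momentum p = mv = qBr.
p = (1×1.60×10^-19)(0.145)(0.177) = 4.11×10^-21 kg·m/s.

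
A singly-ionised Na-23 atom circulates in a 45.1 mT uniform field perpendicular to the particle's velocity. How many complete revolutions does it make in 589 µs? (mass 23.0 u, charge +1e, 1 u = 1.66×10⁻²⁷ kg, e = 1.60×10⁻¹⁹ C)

T = 2πm/(qB) = 2π(3.818×10^-26) / [(1×1.60×10^-19)(0.0451)] = 3.3244×10^-5 s.
N = t/T = 5.89×10^-4 / 3.3244×10^-5 ≈ 17.72, so 17 complete revolutions.

N = 17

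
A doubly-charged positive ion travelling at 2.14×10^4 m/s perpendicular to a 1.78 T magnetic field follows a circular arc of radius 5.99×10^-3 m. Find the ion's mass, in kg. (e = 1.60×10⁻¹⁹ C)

qvB = mv²/r ⇒ m = qBr/v.
m = (2×1.60×10^-19)(1.78)(5.99×10^-3) / (2.14×10^4) = 1.59×10^-25 kg.

m ≈ 1.59×10^-25 kg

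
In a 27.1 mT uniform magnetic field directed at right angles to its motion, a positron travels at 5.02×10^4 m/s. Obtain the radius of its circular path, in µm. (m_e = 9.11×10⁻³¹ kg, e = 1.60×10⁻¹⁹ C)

r ≈ 10.5 µm

The magnetic force provides the centripetal force: qvB = mv²/r, so r = mv/(qB).
r = (9.11×10^-31 kg)(5.02×10^4 m/s) / [(1×1.60×10^-19 C)(0.0271 T)] = 1.05×10^-5 m.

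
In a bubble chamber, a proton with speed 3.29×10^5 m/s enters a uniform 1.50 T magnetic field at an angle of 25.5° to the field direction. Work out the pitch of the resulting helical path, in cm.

The velocity component along B is v∥ = v cos25.5° = 2.97×10^5 m/s.
The cyclotron period T = 2πm/(qB) = 4.37×10^-8 s is set by m, q, B alone.
Pitch = v∥·T = (2.97×10^5)(4.37×10^-8) = 0.0130 m.

pitch ≈ 1.30 cm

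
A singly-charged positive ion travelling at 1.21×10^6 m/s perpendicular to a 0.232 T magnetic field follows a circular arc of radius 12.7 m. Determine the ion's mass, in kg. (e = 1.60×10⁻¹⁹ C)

m ≈ 3.90×10^-25 kg

qvB = mv²/r ⇒ m = qBr/v.
m = (1×1.60×10^-19)(0.232)(12.7) / (1.21×10^6) = 3.90×10^-25 kg.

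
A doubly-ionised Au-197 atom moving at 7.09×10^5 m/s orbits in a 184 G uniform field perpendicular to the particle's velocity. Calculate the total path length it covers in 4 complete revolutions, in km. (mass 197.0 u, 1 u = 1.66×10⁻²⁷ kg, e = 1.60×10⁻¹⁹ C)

r = mv/(qB) = 39.4 m, so one revolution covers 2πr = 247 m.
In 4 revolutions: L = 4·2πr = 990 m.

L ≈ 0.990 km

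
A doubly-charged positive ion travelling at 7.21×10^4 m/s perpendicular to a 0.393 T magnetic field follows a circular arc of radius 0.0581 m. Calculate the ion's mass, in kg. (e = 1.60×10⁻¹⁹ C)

qvB = mv²/r ⇒ m = qBr/v.
m = (2×1.60×10^-19)(0.393)(0.0581) / (7.21×10^4) = 1.01×10^-25 kg.

m ≈ 1.01×10^-25 kg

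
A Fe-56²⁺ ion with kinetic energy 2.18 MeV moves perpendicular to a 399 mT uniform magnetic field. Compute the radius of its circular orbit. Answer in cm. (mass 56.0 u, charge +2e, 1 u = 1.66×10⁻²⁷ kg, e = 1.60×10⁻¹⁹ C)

Convert the energy: K = 2.18 MeV = 3.49×10^-13 J.
v = √(2K/m) = √(2·3.49×10^-13/9.30×10^-26) = 2.74×10^6 m/s.
r = mv/(qB) = (9.30×10^-26)(2.74×10^6) / [(2×1.60×10^-19)(0.399)] = 1.99 m.

r ≈ 199 cm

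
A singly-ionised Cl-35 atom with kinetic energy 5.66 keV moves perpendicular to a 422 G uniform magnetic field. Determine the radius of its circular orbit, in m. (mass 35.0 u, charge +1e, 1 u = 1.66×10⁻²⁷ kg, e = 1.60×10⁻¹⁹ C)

r ≈ 1.52 m

Convert the energy: K = 5.66 keV = 9.06×10^-16 J.
v = √(2K/m) = √(2·9.06×10^-16/5.81×10^-26) = 1.77×10^5 m/s.
r = mv/(qB) = (5.81×10^-26)(1.77×10^5) / [(1×1.60×10^-19)(0.0422)] = 1.52 m.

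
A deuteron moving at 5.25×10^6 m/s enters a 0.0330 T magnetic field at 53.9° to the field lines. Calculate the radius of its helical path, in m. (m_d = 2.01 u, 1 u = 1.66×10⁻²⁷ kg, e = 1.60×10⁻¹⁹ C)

Only the perpendicular component v⊥ = v sin53.9° = 4.24×10^6 m/s is bent by the field.
r = m v⊥ /(qB) = (3.34×10^-27)(4.24×10^6) / [(1×1.60×10^-19)(0.0330)] = 2.68 m.

r ≈ 2.68 m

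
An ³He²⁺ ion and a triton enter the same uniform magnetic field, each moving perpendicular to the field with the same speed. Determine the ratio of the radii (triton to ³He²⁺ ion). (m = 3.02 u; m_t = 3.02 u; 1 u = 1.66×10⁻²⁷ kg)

ratio ≈ 2.00

r = mv/(qB) ⇒ at equal v, r ∝ m/q.
r_{triton}/r_{³He²⁺ ion} = 2.00.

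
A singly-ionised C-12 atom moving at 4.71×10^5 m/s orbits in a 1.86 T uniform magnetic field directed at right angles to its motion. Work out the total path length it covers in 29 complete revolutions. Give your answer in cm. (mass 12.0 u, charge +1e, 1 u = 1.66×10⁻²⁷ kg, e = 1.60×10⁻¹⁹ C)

r = mv/(qB) = 0.0315 m, so one revolution covers 2πr = 0.198 m.
In 29 revolutions: L = 29·2πr = 5.74 m.

L ≈ 574 cm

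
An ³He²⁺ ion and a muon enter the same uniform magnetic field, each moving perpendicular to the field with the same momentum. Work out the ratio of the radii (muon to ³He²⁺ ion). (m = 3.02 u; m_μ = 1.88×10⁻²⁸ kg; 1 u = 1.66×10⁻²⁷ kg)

r = p/(qB) ⇒ at equal p, r ∝ 1/q.
r_{muon}/r_{³He²⁺ ion} = 2.00.

ratio ≈ 2.00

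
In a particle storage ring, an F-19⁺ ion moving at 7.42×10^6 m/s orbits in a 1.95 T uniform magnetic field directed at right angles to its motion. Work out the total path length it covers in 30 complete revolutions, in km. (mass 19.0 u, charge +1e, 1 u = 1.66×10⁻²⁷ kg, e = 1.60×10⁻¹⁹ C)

L ≈ 0.141 km

r = mv/(qB) = 0.750 m, so one revolution covers 2πr = 4.71 m.
In 30 revolutions: L = 30·2πr = 141 m.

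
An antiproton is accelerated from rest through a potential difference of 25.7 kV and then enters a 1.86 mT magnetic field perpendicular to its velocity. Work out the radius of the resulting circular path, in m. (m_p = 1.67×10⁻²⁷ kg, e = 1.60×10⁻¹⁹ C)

r ≈ 12.5 m

The kinetic energy gained is K = qV = (1×1.60×10^-19)(2.57×10^4) = 4.11×10^-15 J.
v = √(2K/m) = 2.22×10^6 m/s.
r = mv/(qB) = (1.67×10^-27)(2.22×10^6) / [(1×1.60×10^-19)(1.86×10^-3)] = 12.5 m.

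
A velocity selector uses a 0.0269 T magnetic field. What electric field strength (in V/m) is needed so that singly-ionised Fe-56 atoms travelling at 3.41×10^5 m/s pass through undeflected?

E ≈ 9170 V/m

qE = qvB ⇒ E = vB = (3.41×10^5)(0.0269) = 9170 V/m.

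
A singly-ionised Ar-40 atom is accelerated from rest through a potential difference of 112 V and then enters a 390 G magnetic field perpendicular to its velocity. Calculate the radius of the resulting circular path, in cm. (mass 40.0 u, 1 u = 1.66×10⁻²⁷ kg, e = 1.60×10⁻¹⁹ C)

r ≈ 24.7 cm

The kinetic energy gained is K = qV = (1×1.60×10^-19)(112) = 1.79×10^-17 J.
v = √(2K/m) = 2.32×10^4 m/s.
r = mv/(qB) = (6.64×10^-26)(2.32×10^4) / [(1×1.60×10^-19)(0.0390)] = 0.247 m.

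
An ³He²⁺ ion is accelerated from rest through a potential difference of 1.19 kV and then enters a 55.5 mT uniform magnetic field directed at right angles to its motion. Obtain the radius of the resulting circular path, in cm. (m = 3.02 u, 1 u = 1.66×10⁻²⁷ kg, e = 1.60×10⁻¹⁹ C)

r ≈ 11.0 cm

The kinetic energy gained is K = qV = (2×1.60×10^-19)(1190) = 3.81×10^-16 J.
v = √(2K/m) = 3.90×10^5 m/s.
r = mv/(qB) = (5.01×10^-27)(3.90×10^5) / [(2×1.60×10^-19)(0.0555)] = 0.110 m.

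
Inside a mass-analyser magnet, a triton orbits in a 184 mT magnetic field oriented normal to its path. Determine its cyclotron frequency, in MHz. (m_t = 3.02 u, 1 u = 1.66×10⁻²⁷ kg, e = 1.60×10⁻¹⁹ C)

f = qB/(2πm) = (1×1.60×10^-19)(0.184) / [2π(5.01×10^-27)] = 9.35×10^5 Hz.

f ≈ 0.935 MHz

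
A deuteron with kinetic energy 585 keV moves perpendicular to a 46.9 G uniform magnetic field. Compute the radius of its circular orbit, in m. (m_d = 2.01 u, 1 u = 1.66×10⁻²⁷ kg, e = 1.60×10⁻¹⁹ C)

r ≈ 33.3 m

Convert the energy: K = 585 keV = 9.36×10^-14 J.
v = √(2K/m) = √(2·9.36×10^-14/3.34×10^-27) = 7.49×10^6 m/s.
r = mv/(qB) = (3.34×10^-27)(7.49×10^6) / [(1×1.60×10^-19)(4.69×10^-3)] = 33.3 m.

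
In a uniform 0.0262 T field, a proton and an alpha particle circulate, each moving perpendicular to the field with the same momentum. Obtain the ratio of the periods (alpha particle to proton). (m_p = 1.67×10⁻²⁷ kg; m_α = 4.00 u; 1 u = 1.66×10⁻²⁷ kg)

ratio ≈ 1.99

T = 2πm/(qB) is independent of speed, so T₂/T₁ = (m₂/q₂)/(m₁/q₁).
T_{alpha particle}/T_{proton} = (6.64×10^-27/2e) / (1.67×10^-27/1e) = 1.99.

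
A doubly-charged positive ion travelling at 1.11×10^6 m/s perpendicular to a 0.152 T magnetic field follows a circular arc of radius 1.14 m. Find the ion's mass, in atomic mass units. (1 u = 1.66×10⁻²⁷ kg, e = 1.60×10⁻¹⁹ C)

qvB = mv²/r ⇒ m = qBr/v.
m = (2×1.60×10^-19)(0.152)(1.14) / (1.11×10^6) = 5.00×10^-26 kg = 30.1 u.

m ≈ 30.1 u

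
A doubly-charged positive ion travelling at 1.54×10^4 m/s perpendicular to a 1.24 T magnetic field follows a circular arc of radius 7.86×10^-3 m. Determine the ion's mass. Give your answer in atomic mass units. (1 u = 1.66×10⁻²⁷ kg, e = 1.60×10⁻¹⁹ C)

qvB = mv²/r ⇒ m = qBr/v.
m = (2×1.60×10^-19)(1.24)(7.86×10^-3) / (1.54×10^4) = 2.03×10^-25 kg = 122 u.

m ≈ 122 u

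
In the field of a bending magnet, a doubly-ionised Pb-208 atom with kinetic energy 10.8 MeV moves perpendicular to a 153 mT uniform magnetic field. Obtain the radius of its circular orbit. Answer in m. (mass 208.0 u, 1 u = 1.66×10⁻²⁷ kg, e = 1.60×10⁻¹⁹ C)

Convert the energy: K = 10.8 MeV = 1.73×10^-12 J.
v = √(2K/m) = √(2·1.73×10^-12/3.45×10^-25) = 3.16×10^6 m/s.
r = mv/(qB) = (3.45×10^-25)(3.16×10^6) / [(2×1.60×10^-19)(0.153)] = 22.3 m.

r ≈ 22.3 m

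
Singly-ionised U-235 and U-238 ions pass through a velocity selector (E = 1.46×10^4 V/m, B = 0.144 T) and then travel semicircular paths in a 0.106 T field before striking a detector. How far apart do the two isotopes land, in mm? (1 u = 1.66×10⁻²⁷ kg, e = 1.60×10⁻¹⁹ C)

Both emerge at v = E/B₁ = 1.01×10^5 m/s.
r = mv/(qB₂), so r₁ = 2.3321 m and r₂ = 2.3618 m, giving Δr = 0.0298 m.
After a semicircle each ion lands a diameter 2r from the entry slit, so the separation is 2Δr = 0.0595 m.

Δd ≈ 59.5 mm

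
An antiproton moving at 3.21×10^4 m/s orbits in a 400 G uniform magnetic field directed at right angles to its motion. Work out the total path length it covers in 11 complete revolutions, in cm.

L ≈ 57.9 cm

r = mv/(qB) = 8.38×10^-3 m, so one revolution covers 2πr = 0.0526 m.
In 11 revolutions: L = 11·2πr = 0.579 m.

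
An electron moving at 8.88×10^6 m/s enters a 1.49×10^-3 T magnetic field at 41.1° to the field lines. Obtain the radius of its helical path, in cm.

r ≈ 2.23 cm

Only the perpendicular component v⊥ = v sin41.1° = 5.84×10^6 m/s is bent by the field.
r = m v⊥ /(qB) = (9.11×10^-31)(5.84×10^6) / [(1×1.60×10^-19)(1.49×10^-3)] = 0.0223 m.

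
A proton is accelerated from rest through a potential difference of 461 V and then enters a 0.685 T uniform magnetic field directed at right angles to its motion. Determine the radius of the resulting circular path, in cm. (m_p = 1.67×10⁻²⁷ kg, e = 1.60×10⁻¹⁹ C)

The kinetic energy gained is K = qV = (1×1.60×10^-19)(461) = 7.38×10^-17 J.
v = √(2K/m) = 2.97×10^5 m/s.
r = mv/(qB) = (1.67×10^-27)(2.97×10^5) / [(1×1.60×10^-19)(0.685)] = 4.53×10^-3 m.

r ≈ 0.453 cm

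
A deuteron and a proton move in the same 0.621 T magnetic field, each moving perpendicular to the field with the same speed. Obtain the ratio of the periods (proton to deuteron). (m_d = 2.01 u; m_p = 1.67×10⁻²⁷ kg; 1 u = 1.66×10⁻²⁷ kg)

T = 2πm/(qB) is independent of speed, so T₂/T₁ = (m₂/q₂)/(m₁/q₁).
T_{proton}/T_{deuteron} = (1.67×10^-27/1e) / (3.34×10^-27/1e) = 0.501.

ratio ≈ 0.501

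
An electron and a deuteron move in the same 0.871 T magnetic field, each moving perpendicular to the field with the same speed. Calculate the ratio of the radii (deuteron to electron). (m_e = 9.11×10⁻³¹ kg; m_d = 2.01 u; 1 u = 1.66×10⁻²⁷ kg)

ratio ≈ 3660

r = mv/(qB) ⇒ at equal v, r ∝ m/q.
r_{deuteron}/r_{electron} = 3660.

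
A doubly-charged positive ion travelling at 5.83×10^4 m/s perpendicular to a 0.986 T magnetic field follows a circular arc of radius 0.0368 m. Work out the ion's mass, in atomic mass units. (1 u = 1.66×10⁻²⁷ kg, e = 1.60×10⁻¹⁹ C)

m ≈ 120 u

qvB = mv²/r ⇒ m = qBr/v.
m = (2×1.60×10^-19)(0.986)(0.0368) / (5.83×10^4) = 1.99×10^-25 kg = 120 u.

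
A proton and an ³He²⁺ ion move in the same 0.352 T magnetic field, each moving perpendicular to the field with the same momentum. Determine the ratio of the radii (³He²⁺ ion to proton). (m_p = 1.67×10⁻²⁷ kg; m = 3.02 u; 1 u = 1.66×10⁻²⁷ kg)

ratio ≈ 0.500

r = p/(qB) ⇒ at equal p, r ∝ 1/q.
r_{³He²⁺ ion}/r_{proton} = 0.500.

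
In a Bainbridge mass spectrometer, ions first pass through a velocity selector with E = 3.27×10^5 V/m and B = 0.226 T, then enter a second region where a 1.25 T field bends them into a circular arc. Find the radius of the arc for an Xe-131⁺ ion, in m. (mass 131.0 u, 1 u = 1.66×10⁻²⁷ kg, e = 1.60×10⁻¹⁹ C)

r ≈ 1.57 m

The selector passes v = E/B = 3.27×10^5/0.226 = 1.45×10^6 m/s.
In the deflection region, r = mv/(qB₂) = (2.17×10^-25)(1.45×10^6) / [(1×1.60×10^-19)(1.25)] = 1.57 m.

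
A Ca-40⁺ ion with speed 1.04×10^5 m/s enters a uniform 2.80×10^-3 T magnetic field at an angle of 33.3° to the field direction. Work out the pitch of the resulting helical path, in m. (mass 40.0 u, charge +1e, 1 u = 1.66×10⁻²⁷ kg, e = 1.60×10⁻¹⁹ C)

pitch ≈ 80.9 m

The velocity component along B is v∥ = v cos33.3° = 8.69×10^4 m/s.
The cyclotron period T = 2πm/(qB) = 9.31×10^-4 s is set by m, q, B alone.
Pitch = v∥·T = (8.69×10^4)(9.31×10^-4) = 80.9 m.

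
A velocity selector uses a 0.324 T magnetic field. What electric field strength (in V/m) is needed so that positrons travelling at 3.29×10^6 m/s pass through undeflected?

qE = qvB ⇒ E = vB = (3.29×10^6)(0.324) = 1.07×10^6 V/m.

E ≈ 1.07×10^6 V/m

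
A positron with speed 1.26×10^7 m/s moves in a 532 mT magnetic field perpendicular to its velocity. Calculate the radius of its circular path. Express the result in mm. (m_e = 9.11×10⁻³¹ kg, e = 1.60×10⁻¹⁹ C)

The magnetic force provides the centripetal force: qvB = mv²/r, so r = mv/(qB).
r = (9.11×10^-31 kg)(1.26×10^7 m/s) / [(1×1.60×10^-19 C)(0.532 T)] = 1.35×10^-4 m.

r ≈ 0.135 mm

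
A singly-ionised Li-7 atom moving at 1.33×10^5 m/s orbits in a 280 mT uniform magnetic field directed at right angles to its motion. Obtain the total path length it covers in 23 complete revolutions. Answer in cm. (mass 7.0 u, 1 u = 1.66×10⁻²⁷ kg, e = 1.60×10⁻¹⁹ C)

L ≈ 499 cm

r = mv/(qB) = 0.0345 m, so one revolution covers 2πr = 0.217 m.
In 23 revolutions: L = 23·2πr = 4.99 m.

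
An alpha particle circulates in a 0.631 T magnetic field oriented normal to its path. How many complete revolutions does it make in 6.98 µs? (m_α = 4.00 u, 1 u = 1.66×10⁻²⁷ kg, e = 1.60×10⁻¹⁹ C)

T = 2πm/(qB) = 2π(6.64×10^-27) / [(2×1.60×10^-19)(0.631)] = 2.0662×10^-7 s.
N = t/T = 6.98×10^-6 / 2.0662×10^-7 ≈ 33.78, so 33 complete revolutions.

N = 33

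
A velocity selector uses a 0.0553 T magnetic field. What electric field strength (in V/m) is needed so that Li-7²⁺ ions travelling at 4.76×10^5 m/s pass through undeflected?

qE = qvB ⇒ E = vB = (4.76×10^5)(0.0553) = 2.63×10^4 V/m.

E ≈ 2.63×10^4 V/m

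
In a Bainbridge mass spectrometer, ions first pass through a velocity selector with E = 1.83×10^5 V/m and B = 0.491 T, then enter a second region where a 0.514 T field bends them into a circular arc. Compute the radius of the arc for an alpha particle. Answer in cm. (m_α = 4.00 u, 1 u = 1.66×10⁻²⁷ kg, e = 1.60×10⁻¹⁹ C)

The selector passes v = E/B = 1.83×10^5/0.491 = 3.73×10^5 m/s.
In the deflection region, r = mv/(qB₂) = (6.64×10^-27)(3.73×10^5) / [(2×1.60×10^-19)(0.514)] = 0.0150 m.

r ≈ 1.50 cm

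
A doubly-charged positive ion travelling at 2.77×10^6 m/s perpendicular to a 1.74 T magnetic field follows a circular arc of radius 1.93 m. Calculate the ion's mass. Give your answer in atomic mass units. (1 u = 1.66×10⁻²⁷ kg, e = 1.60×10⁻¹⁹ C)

qvB = mv²/r ⇒ m = qBr/v.
m = (2×1.60×10^-19)(1.74)(1.93) / (2.77×10^6) = 3.88×10^-25 kg = 234 u.

m ≈ 234 u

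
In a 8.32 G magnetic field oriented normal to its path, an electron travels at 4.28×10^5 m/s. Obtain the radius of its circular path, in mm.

r ≈ 2.93 mm

The magnetic force provides the centripetal force: qvB = mv²/r, so r = mv/(qB).
r = (9.11×10^-31 kg)(4.28×10^5 m/s) / [(1×1.60×10^-19 C)(8.32×10^-4 T)] = 2.93×10^-3 m.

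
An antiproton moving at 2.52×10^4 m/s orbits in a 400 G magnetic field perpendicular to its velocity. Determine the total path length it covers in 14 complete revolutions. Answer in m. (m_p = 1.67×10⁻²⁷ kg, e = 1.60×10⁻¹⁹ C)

L ≈ 0.578 m

r = mv/(qB) = 6.58×10^-3 m, so one revolution covers 2πr = 0.0413 m.
In 14 revolutions: L = 14·2πr = 0.578 m.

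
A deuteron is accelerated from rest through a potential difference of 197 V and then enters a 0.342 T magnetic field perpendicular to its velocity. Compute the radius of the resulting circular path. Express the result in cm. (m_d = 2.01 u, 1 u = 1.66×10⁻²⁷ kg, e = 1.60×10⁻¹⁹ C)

r ≈ 0.838 cm

The kinetic energy gained is K = qV = (1×1.60×10^-19)(197) = 3.15×10^-17 J.
v = √(2K/m) = 1.37×10^5 m/s.
r = mv/(qB) = (3.34×10^-27)(1.37×10^5) / [(1×1.60×10^-19)(0.342)] = 8.38×10^-3 m.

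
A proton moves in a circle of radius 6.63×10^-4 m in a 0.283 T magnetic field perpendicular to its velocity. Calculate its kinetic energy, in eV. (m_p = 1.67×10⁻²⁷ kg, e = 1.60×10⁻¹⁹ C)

v = qBr/m = (1×1.60×10^-19)(0.283)(6.63×10^-4) / (1.67×10^-27) = 1.80×10^4 m/s.
K = ½mv² = 0.5·(1.67×10^-27)·(1.80×10^4)² = 2.70×10^-19 J = 1.69 eV.

K ≈ 1.69 eV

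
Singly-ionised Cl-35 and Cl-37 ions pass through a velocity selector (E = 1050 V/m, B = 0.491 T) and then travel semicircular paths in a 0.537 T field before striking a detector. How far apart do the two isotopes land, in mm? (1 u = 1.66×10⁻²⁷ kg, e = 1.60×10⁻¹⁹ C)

Both emerge at v = E/B₁ = 2140 m/s.
r = mv/(qB₂), so r₁ = 1.4461×10^-3 m and r₂ = 1.5287×10^-3 m, giving Δr = 8.26×10^-5 m.
After a semicircle each ion lands a diameter 2r from the entry slit, so the separation is 2Δr = 1.65×10^-4 m.

Δd ≈ 0.165 mm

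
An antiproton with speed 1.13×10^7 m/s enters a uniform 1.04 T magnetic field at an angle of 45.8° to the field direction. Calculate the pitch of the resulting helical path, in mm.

pitch ≈ 497 mm

The velocity component along B is v∥ = v cos45.8° = 7.88×10^6 m/s.
The cyclotron period T = 2πm/(qB) = 6.31×10^-8 s is set by m, q, B alone.
Pitch = v∥·T = (7.88×10^6)(6.31×10^-8) = 0.497 m.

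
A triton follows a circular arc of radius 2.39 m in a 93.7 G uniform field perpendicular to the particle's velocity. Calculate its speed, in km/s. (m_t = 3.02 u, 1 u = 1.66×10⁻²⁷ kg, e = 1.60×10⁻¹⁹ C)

v ≈ 715 km/s

From qvB = mv²/r, v = qBr/m.
v = (1×1.60×10^-19)(9.37×10^-3)(2.39) / (5.01×10^-27) = 7.15×10^5 m/s.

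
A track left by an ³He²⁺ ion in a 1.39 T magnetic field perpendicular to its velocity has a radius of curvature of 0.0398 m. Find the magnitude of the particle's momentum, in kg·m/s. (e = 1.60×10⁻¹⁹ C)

Since qvB = mv²/r, the momentum p = mv = qBr.
p = (2×1.60×10^-19)(1.39)(0.0398) = 1.77×10^-20 kg·m/s.

p ≈ 1.77×10^-20 kg·m/s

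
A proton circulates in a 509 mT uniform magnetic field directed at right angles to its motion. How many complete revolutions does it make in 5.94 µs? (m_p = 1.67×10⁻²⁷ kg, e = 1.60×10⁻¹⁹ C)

N = 46

T = 2πm/(qB) = 2π(1.67×10^-27) / [(1×1.60×10^-19)(0.509)] = 1.2884×10^-7 s.
N = t/T = 5.94×10^-6 / 1.2884×10^-7 ≈ 46.10, so 46 complete revolutions.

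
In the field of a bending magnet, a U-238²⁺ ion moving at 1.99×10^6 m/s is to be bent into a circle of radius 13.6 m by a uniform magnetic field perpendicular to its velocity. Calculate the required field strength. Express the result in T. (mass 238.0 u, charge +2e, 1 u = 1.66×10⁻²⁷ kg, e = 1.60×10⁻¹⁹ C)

B ≈ 0.181 T

qvB = mv²/r gives B = mv/(qr).
B = (3.95×10^-25)(1.99×10^6) / [(2×1.60×10^-19)(13.6)] = 0.181 T.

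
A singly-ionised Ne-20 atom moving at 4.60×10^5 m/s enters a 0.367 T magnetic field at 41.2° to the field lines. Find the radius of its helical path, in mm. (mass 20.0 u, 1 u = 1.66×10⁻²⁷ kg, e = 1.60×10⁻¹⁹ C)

Only the perpendicular component v⊥ = v sin41.2° = 3.03×10^5 m/s is bent by the field.
r = m v⊥ /(qB) = (3.32×10^-26)(3.03×10^5) / [(1×1.60×10^-19)(0.367)] = 0.171 m.

r ≈ 171 mm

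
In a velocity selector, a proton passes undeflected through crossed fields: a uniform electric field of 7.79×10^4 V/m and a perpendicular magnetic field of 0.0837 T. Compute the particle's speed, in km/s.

v ≈ 931 km/s

For zero net force, qE = qvB, so v = E/B.
v = (7.79×10^4) / (0.0837) = 9.31×10^5 m/s.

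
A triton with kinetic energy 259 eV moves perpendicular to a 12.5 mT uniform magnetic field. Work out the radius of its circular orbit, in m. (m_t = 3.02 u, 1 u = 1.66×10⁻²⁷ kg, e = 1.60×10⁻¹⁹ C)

r ≈ 0.322 m

Convert the energy: K = 259 eV = 4.14×10^-17 J.
v = √(2K/m) = √(2·4.14×10^-17/5.01×10^-27) = 1.29×10^5 m/s.
r = mv/(qB) = (5.01×10^-27)(1.29×10^5) / [(1×1.60×10^-19)(0.0125)] = 0.322 m.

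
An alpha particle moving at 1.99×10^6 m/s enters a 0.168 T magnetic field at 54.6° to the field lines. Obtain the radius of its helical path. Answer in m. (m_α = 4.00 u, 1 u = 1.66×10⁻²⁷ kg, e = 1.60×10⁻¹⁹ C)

Only the perpendicular component v⊥ = v sin54.6° = 1.62×10^6 m/s is bent by the field.
r = m v⊥ /(qB) = (6.64×10^-27)(1.62×10^6) / [(2×1.60×10^-19)(0.168)] = 0.200 m.

r ≈ 0.200 m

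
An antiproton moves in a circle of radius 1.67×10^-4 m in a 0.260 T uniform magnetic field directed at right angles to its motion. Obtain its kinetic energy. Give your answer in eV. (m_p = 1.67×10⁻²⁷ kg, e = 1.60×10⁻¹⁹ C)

v = qBr/m = (1×1.60×10^-19)(0.260)(1.67×10^-4) / (1.67×10^-27) = 4160 m/s.
K = ½mv² = 0.5·(1.67×10^-27)·(4160)² = 1.45×10^-20 J = 0.0903 eV.

K ≈ 0.0903 eV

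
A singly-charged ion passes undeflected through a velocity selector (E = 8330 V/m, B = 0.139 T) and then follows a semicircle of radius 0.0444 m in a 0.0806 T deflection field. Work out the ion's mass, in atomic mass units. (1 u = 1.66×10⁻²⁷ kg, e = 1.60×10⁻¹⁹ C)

m ≈ 5.76 u

v = E/B₁ = 5.99×10^4 m/s.
From r = mv/(qB₂), m = qB₂r/v = (1×1.60×10^-19)(0.0806)(0.0444) / (5.99×10^4) = 9.55×10^-27 kg.
In atomic mass units: m = 9.55×10^-27 / 1.66×10^-27 = 5.76 u.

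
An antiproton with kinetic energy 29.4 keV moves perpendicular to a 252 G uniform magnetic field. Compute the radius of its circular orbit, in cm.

r ≈ 98.3 cm

Convert the energy: K = 29.4 keV = 4.70×10^-15 J.
v = √(2K/m) = √(2·4.70×10^-15/1.67×10^-27) = 2.37×10^6 m/s.
r = mv/(qB) = (1.67×10^-27)(2.37×10^6) / [(1×1.60×10^-19)(0.0252)] = 0.983 m.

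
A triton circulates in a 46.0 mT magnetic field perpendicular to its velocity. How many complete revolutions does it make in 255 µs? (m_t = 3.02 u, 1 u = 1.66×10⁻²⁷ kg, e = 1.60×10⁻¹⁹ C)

N = 59

T = 2πm/(qB) = 2π(5.0132×10^-27) / [(1×1.60×10^-19)(0.0460)] = 4.2797×10^-6 s.
N = t/T = 2.55×10^-4 / 4.2797×10^-6 ≈ 59.58, so 59 complete revolutions.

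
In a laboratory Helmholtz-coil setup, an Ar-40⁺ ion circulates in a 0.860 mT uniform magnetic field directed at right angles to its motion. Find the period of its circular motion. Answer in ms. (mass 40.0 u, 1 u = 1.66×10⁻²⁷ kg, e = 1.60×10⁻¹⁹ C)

The cyclotron period is independent of speed: T = 2πm/(qB).
T = 2π(6.64×10^-26) / [(1×1.60×10^-19)(8.60×10^-4)] = 3.03×10^-3 s.

T ≈ 3.03 ms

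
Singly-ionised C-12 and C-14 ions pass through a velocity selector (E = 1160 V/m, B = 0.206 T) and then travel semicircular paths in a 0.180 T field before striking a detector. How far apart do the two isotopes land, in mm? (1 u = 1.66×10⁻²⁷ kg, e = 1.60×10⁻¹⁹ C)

Both emerge at v = E/B₁ = 5630 m/s.
r = mv/(qB₂), so r₁ = 3.895×10^-3 m and r₂ = 4.544×10^-3 m, giving Δr = 6.49×10^-4 m.
After a semicircle each ion lands a diameter 2r from the entry slit, so the separation is 2Δr = 1.30×10^-3 m.

Δd ≈ 1.30 mm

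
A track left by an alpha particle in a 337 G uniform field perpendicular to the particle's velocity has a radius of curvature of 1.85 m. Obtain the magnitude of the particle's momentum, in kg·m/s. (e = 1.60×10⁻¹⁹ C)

Since qvB = mv²/r, the momentum p = mv = qBr.
p = (2×1.60×10^-19)(0.0337)(1.85) = 2.00×10^-20 kg·m/s.

p ≈ 2.00×10^-20 kg·m/s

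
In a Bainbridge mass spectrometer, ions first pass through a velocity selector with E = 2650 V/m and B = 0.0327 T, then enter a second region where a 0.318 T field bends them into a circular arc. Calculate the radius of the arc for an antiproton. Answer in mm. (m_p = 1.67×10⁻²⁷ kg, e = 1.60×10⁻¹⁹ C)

r ≈ 2.66 mm

The selector passes v = E/B = 2650/0.0327 = 8.10×10^4 m/s.
In the deflection region, r = mv/(qB₂) = (1.67×10^-27)(8.10×10^4) / [(1×1.60×10^-19)(0.318)] = 2.66×10^-3 m.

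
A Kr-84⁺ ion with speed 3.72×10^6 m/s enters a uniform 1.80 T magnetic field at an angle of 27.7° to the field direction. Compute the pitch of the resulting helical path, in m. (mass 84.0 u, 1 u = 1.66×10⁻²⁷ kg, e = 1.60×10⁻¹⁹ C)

pitch ≈ 10.0 m

The velocity component along B is v∥ = v cos27.7° = 3.29×10^6 m/s.
The cyclotron period T = 2πm/(qB) = 3.04×10^-6 s is set by m, q, B alone.
Pitch = v∥·T = (3.29×10^6)(3.04×10^-6) = 10.0 m.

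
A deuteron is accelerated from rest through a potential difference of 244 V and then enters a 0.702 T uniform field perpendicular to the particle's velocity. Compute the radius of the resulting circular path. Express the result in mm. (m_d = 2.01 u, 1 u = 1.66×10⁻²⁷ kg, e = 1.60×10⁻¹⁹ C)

r ≈ 4.54 mm

The kinetic energy gained is K = qV = (1×1.60×10^-19)(244) = 3.90×10^-17 J.
v = √(2K/m) = 1.53×10^5 m/s.
r = mv/(qB) = (3.34×10^-27)(1.53×10^5) / [(1×1.60×10^-19)(0.702)] = 4.54×10^-3 m.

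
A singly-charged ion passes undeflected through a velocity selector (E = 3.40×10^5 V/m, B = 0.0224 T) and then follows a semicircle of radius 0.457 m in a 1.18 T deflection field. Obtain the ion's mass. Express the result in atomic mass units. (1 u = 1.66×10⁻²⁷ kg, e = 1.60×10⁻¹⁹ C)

v = E/B₁ = 1.52×10^7 m/s.
From r = mv/(qB₂), m = qB₂r/v = (1×1.60×10^-19)(1.18)(0.457) / (1.52×10^7) = 5.68×10^-27 kg.
In atomic mass units: m = 5.68×10^-27 / 1.66×10^-27 = 3.42 u.

m ≈ 3.42 u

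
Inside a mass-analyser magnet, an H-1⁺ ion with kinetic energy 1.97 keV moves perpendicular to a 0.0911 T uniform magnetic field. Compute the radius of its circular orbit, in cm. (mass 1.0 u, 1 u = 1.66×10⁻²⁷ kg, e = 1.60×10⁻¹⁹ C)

Convert the energy: K = 1.97 keV = 3.15×10^-16 J.
v = √(2K/m) = √(2·3.15×10^-16/1.66×10^-27) = 6.16×10^5 m/s.
r = mv/(qB) = (1.66×10^-27)(6.16×10^5) / [(1×1.60×10^-19)(0.0911)] = 0.0702 m.

r ≈ 7.02 cm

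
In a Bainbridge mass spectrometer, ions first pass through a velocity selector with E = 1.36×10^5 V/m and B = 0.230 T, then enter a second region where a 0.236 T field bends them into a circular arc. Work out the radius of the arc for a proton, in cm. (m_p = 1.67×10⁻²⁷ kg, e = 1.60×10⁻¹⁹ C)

The selector passes v = E/B = 1.36×10^5/0.230 = 5.91×10^5 m/s.
In the deflection region, r = mv/(qB₂) = (1.67×10^-27)(5.91×10^5) / [(1×1.60×10^-19)(0.236)] = 0.0262 m.

r ≈ 2.62 cm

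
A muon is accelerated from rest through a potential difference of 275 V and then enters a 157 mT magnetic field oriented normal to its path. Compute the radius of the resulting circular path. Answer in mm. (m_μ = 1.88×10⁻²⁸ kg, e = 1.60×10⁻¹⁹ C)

r ≈ 5.12 mm

The kinetic energy gained is K = qV = (1×1.60×10^-19)(275) = 4.40×10^-17 J.
v = √(2K/m) = 6.84×10^5 m/s.
r = mv/(qB) = (1.88×10^-28)(6.84×10^5) / [(1×1.60×10^-19)(0.157)] = 5.12×10^-3 m.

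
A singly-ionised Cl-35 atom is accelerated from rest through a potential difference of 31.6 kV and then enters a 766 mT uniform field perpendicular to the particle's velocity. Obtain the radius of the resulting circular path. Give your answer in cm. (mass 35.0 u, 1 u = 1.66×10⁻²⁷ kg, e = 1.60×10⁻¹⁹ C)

r ≈ 19.8 cm

The kinetic energy gained is K = qV = (1×1.60×10^-19)(3.16×10^4) = 5.06×10^-15 J.
v = √(2K/m) = 4.17×10^5 m/s.
r = mv/(qB) = (5.81×10^-26)(4.17×10^5) / [(1×1.60×10^-19)(0.766)] = 0.198 m.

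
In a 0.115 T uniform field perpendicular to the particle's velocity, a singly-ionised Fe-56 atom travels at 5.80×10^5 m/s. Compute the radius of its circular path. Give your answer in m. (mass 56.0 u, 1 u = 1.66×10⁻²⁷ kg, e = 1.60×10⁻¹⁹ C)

r ≈ 2.93 m

The magnetic force provides the centripetal force: qvB = mv²/r, so r = mv/(qB).
r = (9.30×10^-26 kg)(5.80×10^5 m/s) / [(1×1.60×10^-19 C)(0.115 T)] = 2.93 m.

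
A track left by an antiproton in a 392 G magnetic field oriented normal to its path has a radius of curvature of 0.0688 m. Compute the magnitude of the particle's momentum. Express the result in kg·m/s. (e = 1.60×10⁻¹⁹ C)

Since qvB = mv²/r, the momentum p = mv = qBr.
p = (1×1.60×10^-19)(0.0392)(0.0688) = 4.32×10^-22 kg·m/s.

p ≈ 4.32×10^-22 kg·m/s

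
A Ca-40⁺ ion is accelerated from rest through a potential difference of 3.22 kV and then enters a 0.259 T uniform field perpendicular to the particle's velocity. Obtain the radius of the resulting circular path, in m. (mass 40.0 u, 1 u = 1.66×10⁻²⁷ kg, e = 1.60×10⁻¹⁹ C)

r ≈ 0.200 m

The kinetic energy gained is K = qV = (1×1.60×10^-19)(3220) = 5.15×10^-16 J.
v = √(2K/m) = 1.25×10^5 m/s.
r = mv/(qB) = (6.64×10^-26)(1.25×10^5) / [(1×1.60×10^-19)(0.259)] = 0.200 m.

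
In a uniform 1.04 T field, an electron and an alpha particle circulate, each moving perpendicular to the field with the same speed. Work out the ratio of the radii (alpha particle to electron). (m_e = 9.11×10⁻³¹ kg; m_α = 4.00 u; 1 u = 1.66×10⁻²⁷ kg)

r = mv/(qB) ⇒ at equal v, r ∝ m/q.
r_{alpha particle}/r_{electron} = 3640.

ratio ≈ 3640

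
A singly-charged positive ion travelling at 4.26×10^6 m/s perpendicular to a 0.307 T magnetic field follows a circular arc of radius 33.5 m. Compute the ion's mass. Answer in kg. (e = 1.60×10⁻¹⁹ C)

m ≈ 3.86×10^-25 kg

qvB = mv²/r ⇒ m = qBr/v.
m = (1×1.60×10^-19)(0.307)(33.5) / (4.26×10^6) = 3.86×10^-25 kg.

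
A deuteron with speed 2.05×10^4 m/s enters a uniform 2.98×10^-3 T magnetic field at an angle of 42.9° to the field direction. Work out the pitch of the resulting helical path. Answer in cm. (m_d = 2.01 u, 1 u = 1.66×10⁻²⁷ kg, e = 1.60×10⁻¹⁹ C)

The velocity component along B is v∥ = v cos42.9° = 1.50×10^4 m/s.
The cyclotron period T = 2πm/(qB) = 4.40×10^-5 s is set by m, q, B alone.
Pitch = v∥·T = (1.50×10^4)(4.40×10^-5) = 0.660 m.

pitch ≈ 66.0 cm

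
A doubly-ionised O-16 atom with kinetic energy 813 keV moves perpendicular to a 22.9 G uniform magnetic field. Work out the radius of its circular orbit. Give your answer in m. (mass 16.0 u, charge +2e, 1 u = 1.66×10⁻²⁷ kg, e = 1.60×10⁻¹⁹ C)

r ≈ 113 m

Convert the energy: K = 813 keV = 1.30×10^-13 J.
v = √(2K/m) = √(2·1.30×10^-13/2.66×10^-26) = 3.13×10^6 m/s.
r = mv/(qB) = (2.66×10^-26)(3.13×10^6) / [(2×1.60×10^-19)(2.29×10^-3)] = 113 m.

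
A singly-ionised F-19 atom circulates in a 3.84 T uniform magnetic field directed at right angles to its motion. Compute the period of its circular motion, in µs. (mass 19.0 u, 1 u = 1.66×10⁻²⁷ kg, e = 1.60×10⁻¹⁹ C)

T ≈ 0.323 µs

The cyclotron period is independent of speed: T = 2πm/(qB).
T = 2π(3.15×10^-26) / [(1×1.60×10^-19)(3.84)] = 3.23×10^-7 s.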